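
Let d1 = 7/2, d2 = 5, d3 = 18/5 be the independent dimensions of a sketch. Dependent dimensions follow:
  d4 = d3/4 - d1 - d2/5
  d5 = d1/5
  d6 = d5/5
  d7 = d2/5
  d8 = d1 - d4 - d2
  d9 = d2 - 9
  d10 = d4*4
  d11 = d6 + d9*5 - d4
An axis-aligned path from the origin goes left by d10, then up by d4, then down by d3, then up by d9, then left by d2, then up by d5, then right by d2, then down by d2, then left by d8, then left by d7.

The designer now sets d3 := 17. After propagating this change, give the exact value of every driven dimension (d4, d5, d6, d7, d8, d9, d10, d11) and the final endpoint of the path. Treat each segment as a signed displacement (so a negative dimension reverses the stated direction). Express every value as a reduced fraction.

Apply edit: d3 := 17
  d4 = d3/4 - d1 - d2/5 = -1/4
  d5 = d1/5 = 7/10
  d6 = d5/5 = 7/50
  d7 = d2/5 = 1
  d8 = d1 - d4 - d2 = -5/4
  d9 = d2 - 9 = -4
  d10 = d4*4 = -1
  d11 = d6 + d9*5 - d4 = -1961/100
Walk from origin (0, 0):
  seg 1: left by d10 = -1 → (1, 0)
  seg 2: up by d4 = -1/4 → (1, -1/4)
  seg 3: down by d3 = 17 → (1, -69/4)
  seg 4: up by d9 = -4 → (1, -85/4)
  seg 5: left by d2 = 5 → (-4, -85/4)
  seg 6: up by d5 = 7/10 → (-4, -411/20)
  seg 7: right by d2 = 5 → (1, -411/20)
  seg 8: down by d2 = 5 → (1, -511/20)
  seg 9: left by d8 = -5/4 → (9/4, -511/20)
  seg 10: left by d7 = 1 → (5/4, -511/20)

d4 = -1/4
d5 = 7/10
d6 = 7/50
d7 = 1
d8 = -5/4
d9 = -4
d10 = -1
d11 = -1961/100
endpoint = (5/4, -511/20)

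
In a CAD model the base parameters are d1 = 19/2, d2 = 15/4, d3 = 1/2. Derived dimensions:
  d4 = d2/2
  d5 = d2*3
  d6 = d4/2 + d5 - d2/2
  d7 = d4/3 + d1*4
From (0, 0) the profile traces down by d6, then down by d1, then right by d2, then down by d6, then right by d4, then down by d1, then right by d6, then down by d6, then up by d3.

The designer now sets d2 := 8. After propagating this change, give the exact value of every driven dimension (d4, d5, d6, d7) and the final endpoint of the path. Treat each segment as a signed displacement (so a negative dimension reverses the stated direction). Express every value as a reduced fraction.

d4 = 4
d5 = 24
d6 = 22
d7 = 118/3
endpoint = (34, -169/2)

Apply edit: d2 := 8
  d4 = d2/2 = 4
  d5 = d2*3 = 24
  d6 = d4/2 + d5 - d2/2 = 22
  d7 = d4/3 + d1*4 = 118/3
Walk from origin (0, 0):
  seg 1: down by d6 = 22 → (0, -22)
  seg 2: down by d1 = 19/2 → (0, -63/2)
  seg 3: right by d2 = 8 → (8, -63/2)
  seg 4: down by d6 = 22 → (8, -107/2)
  seg 5: right by d4 = 4 → (12, -107/2)
  seg 6: down by d1 = 19/2 → (12, -63)
  seg 7: right by d6 = 22 → (34, -63)
  seg 8: down by d6 = 22 → (34, -85)
  seg 9: up by d3 = 1/2 → (34, -169/2)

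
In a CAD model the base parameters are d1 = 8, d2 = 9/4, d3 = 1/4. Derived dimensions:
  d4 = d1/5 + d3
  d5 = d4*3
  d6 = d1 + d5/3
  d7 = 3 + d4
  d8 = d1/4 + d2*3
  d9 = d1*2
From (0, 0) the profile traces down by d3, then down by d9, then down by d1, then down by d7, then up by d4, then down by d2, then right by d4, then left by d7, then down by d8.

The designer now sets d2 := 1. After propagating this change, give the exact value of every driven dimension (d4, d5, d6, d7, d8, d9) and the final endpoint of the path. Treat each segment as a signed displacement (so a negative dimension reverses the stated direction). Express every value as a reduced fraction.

Apply edit: d2 := 1
  d4 = d1/5 + d3 = 37/20
  d5 = d4*3 = 111/20
  d6 = d1 + d5/3 = 197/20
  d7 = 3 + d4 = 97/20
  d8 = d1/4 + d2*3 = 5
  d9 = d1*2 = 16
Walk from origin (0, 0):
  seg 1: down by d3 = 1/4 → (0, -1/4)
  seg 2: down by d9 = 16 → (0, -65/4)
  seg 3: down by d1 = 8 → (0, -97/4)
  seg 4: down by d7 = 97/20 → (0, -291/10)
  seg 5: up by d4 = 37/20 → (0, -109/4)
  seg 6: down by d2 = 1 → (0, -113/4)
  seg 7: right by d4 = 37/20 → (37/20, -113/4)
  seg 8: left by d7 = 97/20 → (-3, -113/4)
  seg 9: down by d8 = 5 → (-3, -133/4)

d4 = 37/20
d5 = 111/20
d6 = 197/20
d7 = 97/20
d8 = 5
d9 = 16
endpoint = (-3, -133/4)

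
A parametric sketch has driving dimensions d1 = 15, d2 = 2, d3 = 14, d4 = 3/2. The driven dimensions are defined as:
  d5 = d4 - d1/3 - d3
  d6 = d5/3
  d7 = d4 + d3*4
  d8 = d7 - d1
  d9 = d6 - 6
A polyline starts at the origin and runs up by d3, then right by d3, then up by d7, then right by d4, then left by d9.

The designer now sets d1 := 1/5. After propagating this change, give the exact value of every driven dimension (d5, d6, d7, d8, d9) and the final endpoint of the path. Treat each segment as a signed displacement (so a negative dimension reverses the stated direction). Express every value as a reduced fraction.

d5 = -377/30
d6 = -377/90
d7 = 115/2
d8 = 573/10
d9 = -917/90
endpoint = (1156/45, 143/2)

Apply edit: d1 := 1/5
  d5 = d4 - d1/3 - d3 = -377/30
  d6 = d5/3 = -377/90
  d7 = d4 + d3*4 = 115/2
  d8 = d7 - d1 = 573/10
  d9 = d6 - 6 = -917/90
Walk from origin (0, 0):
  seg 1: up by d3 = 14 → (0, 14)
  seg 2: right by d3 = 14 → (14, 14)
  seg 3: up by d7 = 115/2 → (14, 143/2)
  seg 4: right by d4 = 3/2 → (31/2, 143/2)
  seg 5: left by d9 = -917/90 → (1156/45, 143/2)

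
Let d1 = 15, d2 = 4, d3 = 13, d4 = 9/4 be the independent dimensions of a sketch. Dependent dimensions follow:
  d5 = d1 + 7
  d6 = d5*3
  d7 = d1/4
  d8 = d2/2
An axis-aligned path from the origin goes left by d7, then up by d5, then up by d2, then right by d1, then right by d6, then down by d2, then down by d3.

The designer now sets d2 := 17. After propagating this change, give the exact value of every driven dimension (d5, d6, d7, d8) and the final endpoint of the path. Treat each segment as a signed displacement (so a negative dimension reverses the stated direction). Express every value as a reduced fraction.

Apply edit: d2 := 17
  d5 = d1 + 7 = 22
  d6 = d5*3 = 66
  d7 = d1/4 = 15/4
  d8 = d2/2 = 17/2
Walk from origin (0, 0):
  seg 1: left by d7 = 15/4 → (-15/4, 0)
  seg 2: up by d5 = 22 → (-15/4, 22)
  seg 3: up by d2 = 17 → (-15/4, 39)
  seg 4: right by d1 = 15 → (45/4, 39)
  seg 5: right by d6 = 66 → (309/4, 39)
  seg 6: down by d2 = 17 → (309/4, 22)
  seg 7: down by d3 = 13 → (309/4, 9)

d5 = 22
d6 = 66
d7 = 15/4
d8 = 17/2
endpoint = (309/4, 9)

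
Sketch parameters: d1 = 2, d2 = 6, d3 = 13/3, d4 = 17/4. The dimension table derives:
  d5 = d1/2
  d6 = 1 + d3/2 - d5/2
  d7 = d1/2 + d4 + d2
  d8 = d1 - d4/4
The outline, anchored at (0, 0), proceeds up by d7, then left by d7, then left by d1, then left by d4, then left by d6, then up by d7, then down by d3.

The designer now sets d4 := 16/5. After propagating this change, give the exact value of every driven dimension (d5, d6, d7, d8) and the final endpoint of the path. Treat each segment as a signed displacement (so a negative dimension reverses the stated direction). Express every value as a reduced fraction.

d5 = 1
d6 = 8/3
d7 = 51/5
d8 = 6/5
endpoint = (-271/15, 241/15)

Apply edit: d4 := 16/5
  d5 = d1/2 = 1
  d6 = 1 + d3/2 - d5/2 = 8/3
  d7 = d1/2 + d4 + d2 = 51/5
  d8 = d1 - d4/4 = 6/5
Walk from origin (0, 0):
  seg 1: up by d7 = 51/5 → (0, 51/5)
  seg 2: left by d7 = 51/5 → (-51/5, 51/5)
  seg 3: left by d1 = 2 → (-61/5, 51/5)
  seg 4: left by d4 = 16/5 → (-77/5, 51/5)
  seg 5: left by d6 = 8/3 → (-271/15, 51/5)
  seg 6: up by d7 = 51/5 → (-271/15, 102/5)
  seg 7: down by d3 = 13/3 → (-271/15, 241/15)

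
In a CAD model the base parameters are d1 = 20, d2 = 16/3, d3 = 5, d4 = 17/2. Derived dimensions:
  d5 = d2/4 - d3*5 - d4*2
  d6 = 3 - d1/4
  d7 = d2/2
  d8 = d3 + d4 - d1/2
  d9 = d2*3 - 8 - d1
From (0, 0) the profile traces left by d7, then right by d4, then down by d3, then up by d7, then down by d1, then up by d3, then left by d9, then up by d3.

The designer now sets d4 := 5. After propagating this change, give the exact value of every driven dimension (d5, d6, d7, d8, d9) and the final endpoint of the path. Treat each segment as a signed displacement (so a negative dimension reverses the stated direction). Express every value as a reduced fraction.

d5 = -101/3
d6 = -2
d7 = 8/3
d8 = 0
d9 = -12
endpoint = (43/3, -37/3)

Apply edit: d4 := 5
  d5 = d2/4 - d3*5 - d4*2 = -101/3
  d6 = 3 - d1/4 = -2
  d7 = d2/2 = 8/3
  d8 = d3 + d4 - d1/2 = 0
  d9 = d2*3 - 8 - d1 = -12
Walk from origin (0, 0):
  seg 1: left by d7 = 8/3 → (-8/3, 0)
  seg 2: right by d4 = 5 → (7/3, 0)
  seg 3: down by d3 = 5 → (7/3, -5)
  seg 4: up by d7 = 8/3 → (7/3, -7/3)
  seg 5: down by d1 = 20 → (7/3, -67/3)
  seg 6: up by d3 = 5 → (7/3, -52/3)
  seg 7: left by d9 = -12 → (43/3, -52/3)
  seg 8: up by d3 = 5 → (43/3, -37/3)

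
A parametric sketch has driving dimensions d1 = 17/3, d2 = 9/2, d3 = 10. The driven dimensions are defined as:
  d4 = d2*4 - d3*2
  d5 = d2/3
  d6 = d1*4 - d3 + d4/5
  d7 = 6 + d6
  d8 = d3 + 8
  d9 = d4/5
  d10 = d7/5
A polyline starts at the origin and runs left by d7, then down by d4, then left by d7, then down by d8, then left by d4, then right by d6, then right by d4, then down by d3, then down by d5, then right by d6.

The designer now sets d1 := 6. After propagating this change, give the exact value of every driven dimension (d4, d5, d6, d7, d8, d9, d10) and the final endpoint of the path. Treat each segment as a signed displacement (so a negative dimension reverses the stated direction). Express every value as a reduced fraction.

Apply edit: d1 := 6
  d4 = d2*4 - d3*2 = -2
  d5 = d2/3 = 3/2
  d6 = d1*4 - d3 + d4/5 = 68/5
  d7 = 6 + d6 = 98/5
  d8 = d3 + 8 = 18
  d9 = d4/5 = -2/5
  d10 = d7/5 = 98/25
Walk from origin (0, 0):
  seg 1: left by d7 = 98/5 → (-98/5, 0)
  seg 2: down by d4 = -2 → (-98/5, 2)
  seg 3: left by d7 = 98/5 → (-196/5, 2)
  seg 4: down by d8 = 18 → (-196/5, -16)
  seg 5: left by d4 = -2 → (-186/5, -16)
  seg 6: right by d6 = 68/5 → (-118/5, -16)
  seg 7: right by d4 = -2 → (-128/5, -16)
  seg 8: down by d3 = 10 → (-128/5, -26)
  seg 9: down by d5 = 3/2 → (-128/5, -55/2)
  seg 10: right by d6 = 68/5 → (-12, -55/2)

d4 = -2
d5 = 3/2
d6 = 68/5
d7 = 98/5
d8 = 18
d9 = -2/5
d10 = 98/25
endpoint = (-12, -55/2)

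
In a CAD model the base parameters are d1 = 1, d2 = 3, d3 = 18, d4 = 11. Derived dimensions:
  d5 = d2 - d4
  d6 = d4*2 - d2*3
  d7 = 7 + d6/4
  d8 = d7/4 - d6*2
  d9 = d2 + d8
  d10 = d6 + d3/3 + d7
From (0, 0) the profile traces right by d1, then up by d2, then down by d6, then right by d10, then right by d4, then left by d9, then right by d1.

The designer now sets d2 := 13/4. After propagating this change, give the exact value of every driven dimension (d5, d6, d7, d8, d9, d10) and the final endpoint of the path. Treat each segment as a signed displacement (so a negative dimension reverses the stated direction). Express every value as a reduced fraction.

d5 = -31/4
d6 = 49/4
d7 = 161/16
d8 = -1407/64
d9 = -1199/64
d10 = 453/16
endpoint = (3843/64, -9)

Apply edit: d2 := 13/4
  d5 = d2 - d4 = -31/4
  d6 = d4*2 - d2*3 = 49/4
  d7 = 7 + d6/4 = 161/16
  d8 = d7/4 - d6*2 = -1407/64
  d9 = d2 + d8 = -1199/64
  d10 = d6 + d3/3 + d7 = 453/16
Walk from origin (0, 0):
  seg 1: right by d1 = 1 → (1, 0)
  seg 2: up by d2 = 13/4 → (1, 13/4)
  seg 3: down by d6 = 49/4 → (1, -9)
  seg 4: right by d10 = 453/16 → (469/16, -9)
  seg 5: right by d4 = 11 → (645/16, -9)
  seg 6: left by d9 = -1199/64 → (3779/64, -9)
  seg 7: right by d1 = 1 → (3843/64, -9)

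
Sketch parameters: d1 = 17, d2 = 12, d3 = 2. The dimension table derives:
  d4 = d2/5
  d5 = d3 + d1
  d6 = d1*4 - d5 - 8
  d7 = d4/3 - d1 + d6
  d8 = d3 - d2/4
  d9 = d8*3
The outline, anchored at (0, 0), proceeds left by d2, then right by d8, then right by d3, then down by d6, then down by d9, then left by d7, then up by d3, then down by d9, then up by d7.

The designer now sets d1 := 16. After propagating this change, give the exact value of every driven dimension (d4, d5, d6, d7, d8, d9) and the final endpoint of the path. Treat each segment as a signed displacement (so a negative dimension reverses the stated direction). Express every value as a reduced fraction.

d4 = 12/5
d5 = 18
d6 = 38
d7 = 114/5
d8 = -1
d9 = -3
endpoint = (-169/5, -36/5)

Apply edit: d1 := 16
  d4 = d2/5 = 12/5
  d5 = d3 + d1 = 18
  d6 = d1*4 - d5 - 8 = 38
  d7 = d4/3 - d1 + d6 = 114/5
  d8 = d3 - d2/4 = -1
  d9 = d8*3 = -3
Walk from origin (0, 0):
  seg 1: left by d2 = 12 → (-12, 0)
  seg 2: right by d8 = -1 → (-13, 0)
  seg 3: right by d3 = 2 → (-11, 0)
  seg 4: down by d6 = 38 → (-11, -38)
  seg 5: down by d9 = -3 → (-11, -35)
  seg 6: left by d7 = 114/5 → (-169/5, -35)
  seg 7: up by d3 = 2 → (-169/5, -33)
  seg 8: down by d9 = -3 → (-169/5, -30)
  seg 9: up by d7 = 114/5 → (-169/5, -36/5)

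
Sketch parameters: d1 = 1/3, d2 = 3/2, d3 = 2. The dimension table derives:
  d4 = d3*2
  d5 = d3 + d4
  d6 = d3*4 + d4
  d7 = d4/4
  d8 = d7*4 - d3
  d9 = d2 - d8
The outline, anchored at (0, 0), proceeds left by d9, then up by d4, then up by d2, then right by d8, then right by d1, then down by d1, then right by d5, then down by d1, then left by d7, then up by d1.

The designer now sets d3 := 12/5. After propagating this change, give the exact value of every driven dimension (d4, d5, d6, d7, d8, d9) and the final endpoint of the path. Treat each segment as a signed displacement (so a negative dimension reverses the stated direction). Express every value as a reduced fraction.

Apply edit: d3 := 12/5
  d4 = d3*2 = 24/5
  d5 = d3 + d4 = 36/5
  d6 = d3*4 + d4 = 72/5
  d7 = d4/4 = 6/5
  d8 = d7*4 - d3 = 12/5
  d9 = d2 - d8 = -9/10
Walk from origin (0, 0):
  seg 1: left by d9 = -9/10 → (9/10, 0)
  seg 2: up by d4 = 24/5 → (9/10, 24/5)
  seg 3: up by d2 = 3/2 → (9/10, 63/10)
  seg 4: right by d8 = 12/5 → (33/10, 63/10)
  seg 5: right by d1 = 1/3 → (109/30, 63/10)
  seg 6: down by d1 = 1/3 → (109/30, 179/30)
  seg 7: right by d5 = 36/5 → (65/6, 179/30)
  seg 8: down by d1 = 1/3 → (65/6, 169/30)
  seg 9: left by d7 = 6/5 → (289/30, 169/30)
  seg 10: up by d1 = 1/3 → (289/30, 179/30)

d4 = 24/5
d5 = 36/5
d6 = 72/5
d7 = 6/5
d8 = 12/5
d9 = -9/10
endpoint = (289/30, 179/30)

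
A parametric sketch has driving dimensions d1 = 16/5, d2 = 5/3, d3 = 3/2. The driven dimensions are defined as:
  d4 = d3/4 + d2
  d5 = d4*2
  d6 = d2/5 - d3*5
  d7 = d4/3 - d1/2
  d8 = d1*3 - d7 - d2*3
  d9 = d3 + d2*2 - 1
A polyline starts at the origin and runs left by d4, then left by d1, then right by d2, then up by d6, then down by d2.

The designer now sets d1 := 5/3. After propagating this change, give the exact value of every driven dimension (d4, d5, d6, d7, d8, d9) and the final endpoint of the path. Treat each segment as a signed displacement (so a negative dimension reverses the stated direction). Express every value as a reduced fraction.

d4 = 49/24
d5 = 49/12
d6 = -43/6
d7 = -11/72
d8 = 11/72
d9 = 23/6
endpoint = (-49/24, -53/6)

Apply edit: d1 := 5/3
  d4 = d3/4 + d2 = 49/24
  d5 = d4*2 = 49/12
  d6 = d2/5 - d3*5 = -43/6
  d7 = d4/3 - d1/2 = -11/72
  d8 = d1*3 - d7 - d2*3 = 11/72
  d9 = d3 + d2*2 - 1 = 23/6
Walk from origin (0, 0):
  seg 1: left by d4 = 49/24 → (-49/24, 0)
  seg 2: left by d1 = 5/3 → (-89/24, 0)
  seg 3: right by d2 = 5/3 → (-49/24, 0)
  seg 4: up by d6 = -43/6 → (-49/24, -43/6)
  seg 5: down by d2 = 5/3 → (-49/24, -53/6)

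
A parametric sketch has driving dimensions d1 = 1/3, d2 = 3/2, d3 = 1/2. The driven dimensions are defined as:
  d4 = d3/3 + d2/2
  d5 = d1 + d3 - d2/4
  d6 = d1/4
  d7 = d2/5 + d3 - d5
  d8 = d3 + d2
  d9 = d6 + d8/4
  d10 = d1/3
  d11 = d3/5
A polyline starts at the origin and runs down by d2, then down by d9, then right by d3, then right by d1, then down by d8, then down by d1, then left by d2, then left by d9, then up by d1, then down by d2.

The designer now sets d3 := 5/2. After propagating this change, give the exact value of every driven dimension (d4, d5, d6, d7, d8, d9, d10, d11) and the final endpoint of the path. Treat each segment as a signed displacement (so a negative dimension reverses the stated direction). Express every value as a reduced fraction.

Apply edit: d3 := 5/2
  d4 = d3/3 + d2/2 = 19/12
  d5 = d1 + d3 - d2/4 = 59/24
  d6 = d1/4 = 1/12
  d7 = d2/5 + d3 - d5 = 41/120
  d8 = d3 + d2 = 4
  d9 = d6 + d8/4 = 13/12
  d10 = d1/3 = 1/9
  d11 = d3/5 = 1/2
Walk from origin (0, 0):
  seg 1: down by d2 = 3/2 → (0, -3/2)
  seg 2: down by d9 = 13/12 → (0, -31/12)
  seg 3: right by d3 = 5/2 → (5/2, -31/12)
  seg 4: right by d1 = 1/3 → (17/6, -31/12)
  seg 5: down by d8 = 4 → (17/6, -79/12)
  seg 6: down by d1 = 1/3 → (17/6, -83/12)
  seg 7: left by d2 = 3/2 → (4/3, -83/12)
  seg 8: left by d9 = 13/12 → (1/4, -83/12)
  seg 9: up by d1 = 1/3 → (1/4, -79/12)
  seg 10: down by d2 = 3/2 → (1/4, -97/12)

d4 = 19/12
d5 = 59/24
d6 = 1/12
d7 = 41/120
d8 = 4
d9 = 13/12
d10 = 1/9
d11 = 1/2
endpoint = (1/4, -97/12)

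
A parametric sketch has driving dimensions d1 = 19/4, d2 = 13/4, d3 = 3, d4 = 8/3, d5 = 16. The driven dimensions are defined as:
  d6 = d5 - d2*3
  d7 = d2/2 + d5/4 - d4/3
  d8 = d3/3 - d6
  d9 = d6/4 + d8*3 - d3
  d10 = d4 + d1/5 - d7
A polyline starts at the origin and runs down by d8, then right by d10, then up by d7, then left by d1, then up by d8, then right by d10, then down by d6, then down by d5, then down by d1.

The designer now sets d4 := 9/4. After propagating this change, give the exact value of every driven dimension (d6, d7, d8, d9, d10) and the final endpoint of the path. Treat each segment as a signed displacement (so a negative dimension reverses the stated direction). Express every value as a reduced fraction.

Apply edit: d4 := 9/4
  d6 = d5 - d2*3 = 25/4
  d7 = d2/2 + d5/4 - d4/3 = 39/8
  d8 = d3/3 - d6 = -21/4
  d9 = d6/4 + d8*3 - d3 = -275/16
  d10 = d4 + d1/5 - d7 = -67/40
Walk from origin (0, 0):
  seg 1: down by d8 = -21/4 → (0, 21/4)
  seg 2: right by d10 = -67/40 → (-67/40, 21/4)
  seg 3: up by d7 = 39/8 → (-67/40, 81/8)
  seg 4: left by d1 = 19/4 → (-257/40, 81/8)
  seg 5: up by d8 = -21/4 → (-257/40, 39/8)
  seg 6: right by d10 = -67/40 → (-81/10, 39/8)
  seg 7: down by d6 = 25/4 → (-81/10, -11/8)
  seg 8: down by d5 = 16 → (-81/10, -139/8)
  seg 9: down by d1 = 19/4 → (-81/10, -177/8)

d6 = 25/4
d7 = 39/8
d8 = -21/4
d9 = -275/16
d10 = -67/40
endpoint = (-81/10, -177/8)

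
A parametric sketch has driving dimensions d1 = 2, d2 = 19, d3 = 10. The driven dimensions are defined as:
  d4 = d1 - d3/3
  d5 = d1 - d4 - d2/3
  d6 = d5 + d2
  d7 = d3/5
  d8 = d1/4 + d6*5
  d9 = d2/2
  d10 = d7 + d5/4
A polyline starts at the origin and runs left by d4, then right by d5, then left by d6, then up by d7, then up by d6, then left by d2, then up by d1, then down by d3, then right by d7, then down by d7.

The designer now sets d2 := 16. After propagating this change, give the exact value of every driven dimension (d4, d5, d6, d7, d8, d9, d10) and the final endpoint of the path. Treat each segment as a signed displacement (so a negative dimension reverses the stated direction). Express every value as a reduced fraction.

d4 = -4/3
d5 = -2
d6 = 14
d7 = 2
d8 = 141/2
d9 = 8
d10 = 3/2
endpoint = (-86/3, 6)

Apply edit: d2 := 16
  d4 = d1 - d3/3 = -4/3
  d5 = d1 - d4 - d2/3 = -2
  d6 = d5 + d2 = 14
  d7 = d3/5 = 2
  d8 = d1/4 + d6*5 = 141/2
  d9 = d2/2 = 8
  d10 = d7 + d5/4 = 3/2
Walk from origin (0, 0):
  seg 1: left by d4 = -4/3 → (4/3, 0)
  seg 2: right by d5 = -2 → (-2/3, 0)
  seg 3: left by d6 = 14 → (-44/3, 0)
  seg 4: up by d7 = 2 → (-44/3, 2)
  seg 5: up by d6 = 14 → (-44/3, 16)
  seg 6: left by d2 = 16 → (-92/3, 16)
  seg 7: up by d1 = 2 → (-92/3, 18)
  seg 8: down by d3 = 10 → (-92/3, 8)
  seg 9: right by d7 = 2 → (-86/3, 8)
  seg 10: down by d7 = 2 → (-86/3, 6)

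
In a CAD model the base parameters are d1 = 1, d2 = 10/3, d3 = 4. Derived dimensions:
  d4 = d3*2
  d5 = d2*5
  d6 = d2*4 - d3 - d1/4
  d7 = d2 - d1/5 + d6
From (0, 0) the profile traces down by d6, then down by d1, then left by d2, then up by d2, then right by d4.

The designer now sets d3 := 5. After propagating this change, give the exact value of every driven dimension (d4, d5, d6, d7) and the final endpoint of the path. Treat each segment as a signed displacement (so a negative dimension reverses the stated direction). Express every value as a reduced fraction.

Apply edit: d3 := 5
  d4 = d3*2 = 10
  d5 = d2*5 = 50/3
  d6 = d2*4 - d3 - d1/4 = 97/12
  d7 = d2 - d1/5 + d6 = 673/60
Walk from origin (0, 0):
  seg 1: down by d6 = 97/12 → (0, -97/12)
  seg 2: down by d1 = 1 → (0, -109/12)
  seg 3: left by d2 = 10/3 → (-10/3, -109/12)
  seg 4: up by d2 = 10/3 → (-10/3, -23/4)
  seg 5: right by d4 = 10 → (20/3, -23/4)

d4 = 10
d5 = 50/3
d6 = 97/12
d7 = 673/60
endpoint = (20/3, -23/4)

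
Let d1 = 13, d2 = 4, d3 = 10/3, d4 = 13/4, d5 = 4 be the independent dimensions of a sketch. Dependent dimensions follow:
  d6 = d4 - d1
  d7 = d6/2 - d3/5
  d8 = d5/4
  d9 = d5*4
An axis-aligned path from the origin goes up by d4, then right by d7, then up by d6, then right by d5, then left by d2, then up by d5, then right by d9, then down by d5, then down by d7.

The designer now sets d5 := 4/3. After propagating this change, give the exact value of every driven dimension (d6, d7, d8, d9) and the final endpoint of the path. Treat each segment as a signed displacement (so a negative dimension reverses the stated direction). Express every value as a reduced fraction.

Apply edit: d5 := 4/3
  d6 = d4 - d1 = -39/4
  d7 = d6/2 - d3/5 = -133/24
  d8 = d5/4 = 1/3
  d9 = d5*4 = 16/3
Walk from origin (0, 0):
  seg 1: up by d4 = 13/4 → (0, 13/4)
  seg 2: right by d7 = -133/24 → (-133/24, 13/4)
  seg 3: up by d6 = -39/4 → (-133/24, -13/2)
  seg 4: right by d5 = 4/3 → (-101/24, -13/2)
  seg 5: left by d2 = 4 → (-197/24, -13/2)
  seg 6: up by d5 = 4/3 → (-197/24, -31/6)
  seg 7: right by d9 = 16/3 → (-23/8, -31/6)
  seg 8: down by d5 = 4/3 → (-23/8, -13/2)
  seg 9: down by d7 = -133/24 → (-23/8, -23/24)

d6 = -39/4
d7 = -133/24
d8 = 1/3
d9 = 16/3
endpoint = (-23/8, -23/24)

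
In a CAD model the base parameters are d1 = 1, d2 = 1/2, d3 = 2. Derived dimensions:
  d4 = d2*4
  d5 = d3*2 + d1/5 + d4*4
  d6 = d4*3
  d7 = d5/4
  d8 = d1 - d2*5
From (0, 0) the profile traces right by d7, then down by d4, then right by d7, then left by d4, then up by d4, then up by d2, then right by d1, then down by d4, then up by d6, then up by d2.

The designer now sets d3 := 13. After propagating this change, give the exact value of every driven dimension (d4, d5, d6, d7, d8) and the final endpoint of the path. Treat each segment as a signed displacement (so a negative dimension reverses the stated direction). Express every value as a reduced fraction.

Apply edit: d3 := 13
  d4 = d2*4 = 2
  d5 = d3*2 + d1/5 + d4*4 = 171/5
  d6 = d4*3 = 6
  d7 = d5/4 = 171/20
  d8 = d1 - d2*5 = -3/2
Walk from origin (0, 0):
  seg 1: right by d7 = 171/20 → (171/20, 0)
  seg 2: down by d4 = 2 → (171/20, -2)
  seg 3: right by d7 = 171/20 → (171/10, -2)
  seg 4: left by d4 = 2 → (151/10, -2)
  seg 5: up by d4 = 2 → (151/10, 0)
  seg 6: up by d2 = 1/2 → (151/10, 1/2)
  seg 7: right by d1 = 1 → (161/10, 1/2)
  seg 8: down by d4 = 2 → (161/10, -3/2)
  seg 9: up by d6 = 6 → (161/10, 9/2)
  seg 10: up by d2 = 1/2 → (161/10, 5)

d4 = 2
d5 = 171/5
d6 = 6
d7 = 171/20
d8 = -3/2
endpoint = (161/10, 5)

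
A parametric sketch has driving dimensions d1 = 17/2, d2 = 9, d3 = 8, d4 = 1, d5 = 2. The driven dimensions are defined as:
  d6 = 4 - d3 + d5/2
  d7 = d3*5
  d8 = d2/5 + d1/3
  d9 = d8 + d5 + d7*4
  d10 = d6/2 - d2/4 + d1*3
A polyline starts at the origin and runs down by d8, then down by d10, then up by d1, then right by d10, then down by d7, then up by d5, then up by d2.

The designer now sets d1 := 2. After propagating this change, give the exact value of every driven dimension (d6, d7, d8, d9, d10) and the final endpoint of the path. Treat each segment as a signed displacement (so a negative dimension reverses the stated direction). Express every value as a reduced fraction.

d6 = -3
d7 = 40
d8 = 37/15
d9 = 2467/15
d10 = 9/4
endpoint = (9/4, -1903/60)

Apply edit: d1 := 2
  d6 = 4 - d3 + d5/2 = -3
  d7 = d3*5 = 40
  d8 = d2/5 + d1/3 = 37/15
  d9 = d8 + d5 + d7*4 = 2467/15
  d10 = d6/2 - d2/4 + d1*3 = 9/4
Walk from origin (0, 0):
  seg 1: down by d8 = 37/15 → (0, -37/15)
  seg 2: down by d10 = 9/4 → (0, -283/60)
  seg 3: up by d1 = 2 → (0, -163/60)
  seg 4: right by d10 = 9/4 → (9/4, -163/60)
  seg 5: down by d7 = 40 → (9/4, -2563/60)
  seg 6: up by d5 = 2 → (9/4, -2443/60)
  seg 7: up by d2 = 9 → (9/4, -1903/60)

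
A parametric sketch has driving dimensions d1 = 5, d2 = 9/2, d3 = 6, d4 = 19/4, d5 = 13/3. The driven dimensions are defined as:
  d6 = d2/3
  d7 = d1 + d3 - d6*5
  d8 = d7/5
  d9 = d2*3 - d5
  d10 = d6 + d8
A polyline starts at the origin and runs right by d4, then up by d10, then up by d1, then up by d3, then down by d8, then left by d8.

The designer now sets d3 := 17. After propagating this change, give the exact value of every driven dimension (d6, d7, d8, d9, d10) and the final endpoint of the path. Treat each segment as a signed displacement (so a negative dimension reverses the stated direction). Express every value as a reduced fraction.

Apply edit: d3 := 17
  d6 = d2/3 = 3/2
  d7 = d1 + d3 - d6*5 = 29/2
  d8 = d7/5 = 29/10
  d9 = d2*3 - d5 = 55/6
  d10 = d6 + d8 = 22/5
Walk from origin (0, 0):
  seg 1: right by d4 = 19/4 → (19/4, 0)
  seg 2: up by d10 = 22/5 → (19/4, 22/5)
  seg 3: up by d1 = 5 → (19/4, 47/5)
  seg 4: up by d3 = 17 → (19/4, 132/5)
  seg 5: down by d8 = 29/10 → (19/4, 47/2)
  seg 6: left by d8 = 29/10 → (37/20, 47/2)

d6 = 3/2
d7 = 29/2
d8 = 29/10
d9 = 55/6
d10 = 22/5
endpoint = (37/20, 47/2)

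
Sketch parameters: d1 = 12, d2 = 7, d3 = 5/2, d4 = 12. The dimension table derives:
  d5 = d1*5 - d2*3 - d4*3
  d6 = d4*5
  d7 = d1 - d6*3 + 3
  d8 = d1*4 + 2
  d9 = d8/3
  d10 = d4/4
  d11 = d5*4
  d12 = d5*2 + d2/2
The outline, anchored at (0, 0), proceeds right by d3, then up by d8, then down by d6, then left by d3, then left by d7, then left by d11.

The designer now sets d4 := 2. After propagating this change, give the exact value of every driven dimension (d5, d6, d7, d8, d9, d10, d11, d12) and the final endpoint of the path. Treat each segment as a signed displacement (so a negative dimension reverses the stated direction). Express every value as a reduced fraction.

Apply edit: d4 := 2
  d5 = d1*5 - d2*3 - d4*3 = 33
  d6 = d4*5 = 10
  d7 = d1 - d6*3 + 3 = -15
  d8 = d1*4 + 2 = 50
  d9 = d8/3 = 50/3
  d10 = d4/4 = 1/2
  d11 = d5*4 = 132
  d12 = d5*2 + d2/2 = 139/2
Walk from origin (0, 0):
  seg 1: right by d3 = 5/2 → (5/2, 0)
  seg 2: up by d8 = 50 → (5/2, 50)
  seg 3: down by d6 = 10 → (5/2, 40)
  seg 4: left by d3 = 5/2 → (0, 40)
  seg 5: left by d7 = -15 → (15, 40)
  seg 6: left by d11 = 132 → (-117, 40)

d5 = 33
d6 = 10
d7 = -15
d8 = 50
d9 = 50/3
d10 = 1/2
d11 = 132
d12 = 139/2
endpoint = (-117, 40)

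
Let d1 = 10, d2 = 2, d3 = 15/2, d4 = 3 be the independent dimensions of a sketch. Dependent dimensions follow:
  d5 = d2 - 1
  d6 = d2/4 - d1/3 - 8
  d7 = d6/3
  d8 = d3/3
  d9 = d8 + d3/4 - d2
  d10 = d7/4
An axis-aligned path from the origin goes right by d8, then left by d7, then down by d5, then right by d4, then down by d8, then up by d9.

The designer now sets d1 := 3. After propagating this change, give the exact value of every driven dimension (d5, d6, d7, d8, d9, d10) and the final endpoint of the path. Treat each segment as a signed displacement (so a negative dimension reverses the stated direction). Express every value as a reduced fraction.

Apply edit: d1 := 3
  d5 = d2 - 1 = 1
  d6 = d2/4 - d1/3 - 8 = -17/2
  d7 = d6/3 = -17/6
  d8 = d3/3 = 5/2
  d9 = d8 + d3/4 - d2 = 19/8
  d10 = d7/4 = -17/24
Walk from origin (0, 0):
  seg 1: right by d8 = 5/2 → (5/2, 0)
  seg 2: left by d7 = -17/6 → (16/3, 0)
  seg 3: down by d5 = 1 → (16/3, -1)
  seg 4: right by d4 = 3 → (25/3, -1)
  seg 5: down by d8 = 5/2 → (25/3, -7/2)
  seg 6: up by d9 = 19/8 → (25/3, -9/8)

d5 = 1
d6 = -17/2
d7 = -17/6
d8 = 5/2
d9 = 19/8
d10 = -17/24
endpoint = (25/3, -9/8)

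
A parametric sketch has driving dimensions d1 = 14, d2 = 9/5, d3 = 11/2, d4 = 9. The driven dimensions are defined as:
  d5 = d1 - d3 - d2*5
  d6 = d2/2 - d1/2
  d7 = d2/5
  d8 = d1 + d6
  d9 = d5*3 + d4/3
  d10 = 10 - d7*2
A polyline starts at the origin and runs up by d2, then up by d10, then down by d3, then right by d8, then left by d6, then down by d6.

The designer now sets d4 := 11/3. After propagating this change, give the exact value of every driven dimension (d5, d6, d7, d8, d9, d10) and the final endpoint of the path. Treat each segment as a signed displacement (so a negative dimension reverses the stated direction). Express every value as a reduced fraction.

d5 = -1/2
d6 = -61/10
d7 = 9/25
d8 = 79/10
d9 = -5/18
d10 = 232/25
endpoint = (14, 292/25)

Apply edit: d4 := 11/3
  d5 = d1 - d3 - d2*5 = -1/2
  d6 = d2/2 - d1/2 = -61/10
  d7 = d2/5 = 9/25
  d8 = d1 + d6 = 79/10
  d9 = d5*3 + d4/3 = -5/18
  d10 = 10 - d7*2 = 232/25
Walk from origin (0, 0):
  seg 1: up by d2 = 9/5 → (0, 9/5)
  seg 2: up by d10 = 232/25 → (0, 277/25)
  seg 3: down by d3 = 11/2 → (0, 279/50)
  seg 4: right by d8 = 79/10 → (79/10, 279/50)
  seg 5: left by d6 = -61/10 → (14, 279/50)
  seg 6: down by d6 = -61/10 → (14, 292/25)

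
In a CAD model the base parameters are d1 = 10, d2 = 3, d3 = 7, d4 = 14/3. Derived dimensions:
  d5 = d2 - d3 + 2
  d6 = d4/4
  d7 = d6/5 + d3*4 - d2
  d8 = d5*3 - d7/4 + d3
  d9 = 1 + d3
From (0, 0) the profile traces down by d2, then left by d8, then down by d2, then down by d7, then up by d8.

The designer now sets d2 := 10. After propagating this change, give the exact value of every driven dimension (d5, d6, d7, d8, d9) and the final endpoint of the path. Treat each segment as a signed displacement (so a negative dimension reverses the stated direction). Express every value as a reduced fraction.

Apply edit: d2 := 10
  d5 = d2 - d3 + 2 = 5
  d6 = d4/4 = 7/6
  d7 = d6/5 + d3*4 - d2 = 547/30
  d8 = d5*3 - d7/4 + d3 = 2093/120
  d9 = 1 + d3 = 8
Walk from origin (0, 0):
  seg 1: down by d2 = 10 → (0, -10)
  seg 2: left by d8 = 2093/120 → (-2093/120, -10)
  seg 3: down by d2 = 10 → (-2093/120, -20)
  seg 4: down by d7 = 547/30 → (-2093/120, -1147/30)
  seg 5: up by d8 = 2093/120 → (-2093/120, -499/24)

d5 = 5
d6 = 7/6
d7 = 547/30
d8 = 2093/120
d9 = 8
endpoint = (-2093/120, -499/24)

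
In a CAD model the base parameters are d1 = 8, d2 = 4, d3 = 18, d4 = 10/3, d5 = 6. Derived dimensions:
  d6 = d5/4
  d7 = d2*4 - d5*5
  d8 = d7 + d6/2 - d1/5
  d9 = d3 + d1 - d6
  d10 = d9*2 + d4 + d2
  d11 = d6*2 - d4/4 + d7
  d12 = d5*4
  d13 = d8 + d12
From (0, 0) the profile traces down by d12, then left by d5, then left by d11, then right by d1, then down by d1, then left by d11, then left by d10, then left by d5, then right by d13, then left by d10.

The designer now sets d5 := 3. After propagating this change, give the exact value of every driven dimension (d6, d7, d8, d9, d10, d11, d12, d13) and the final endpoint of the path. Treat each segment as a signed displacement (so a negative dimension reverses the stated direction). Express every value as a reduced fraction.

d6 = 3/4
d7 = 1
d8 = -9/40
d9 = 101/4
d10 = 347/6
d11 = 5/3
d12 = 12
d13 = 471/40
endpoint = (-4209/40, -20)

Apply edit: d5 := 3
  d6 = d5/4 = 3/4
  d7 = d2*4 - d5*5 = 1
  d8 = d7 + d6/2 - d1/5 = -9/40
  d9 = d3 + d1 - d6 = 101/4
  d10 = d9*2 + d4 + d2 = 347/6
  d11 = d6*2 - d4/4 + d7 = 5/3
  d12 = d5*4 = 12
  d13 = d8 + d12 = 471/40
Walk from origin (0, 0):
  seg 1: down by d12 = 12 → (0, -12)
  seg 2: left by d5 = 3 → (-3, -12)
  seg 3: left by d11 = 5/3 → (-14/3, -12)
  seg 4: right by d1 = 8 → (10/3, -12)
  seg 5: down by d1 = 8 → (10/3, -20)
  seg 6: left by d11 = 5/3 → (5/3, -20)
  seg 7: left by d10 = 347/6 → (-337/6, -20)
  seg 8: left by d5 = 3 → (-355/6, -20)
  seg 9: right by d13 = 471/40 → (-5687/120, -20)
  seg 10: left by d10 = 347/6 → (-4209/40, -20)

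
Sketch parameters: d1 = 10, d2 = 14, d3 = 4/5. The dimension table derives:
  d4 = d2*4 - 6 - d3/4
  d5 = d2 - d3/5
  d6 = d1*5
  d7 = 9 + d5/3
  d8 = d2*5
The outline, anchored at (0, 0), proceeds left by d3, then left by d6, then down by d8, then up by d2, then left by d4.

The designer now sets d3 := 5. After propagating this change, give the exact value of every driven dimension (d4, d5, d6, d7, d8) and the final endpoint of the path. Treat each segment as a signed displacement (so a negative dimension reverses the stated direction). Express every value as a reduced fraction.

Apply edit: d3 := 5
  d4 = d2*4 - 6 - d3/4 = 195/4
  d5 = d2 - d3/5 = 13
  d6 = d1*5 = 50
  d7 = 9 + d5/3 = 40/3
  d8 = d2*5 = 70
Walk from origin (0, 0):
  seg 1: left by d3 = 5 → (-5, 0)
  seg 2: left by d6 = 50 → (-55, 0)
  seg 3: down by d8 = 70 → (-55, -70)
  seg 4: up by d2 = 14 → (-55, -56)
  seg 5: left by d4 = 195/4 → (-415/4, -56)

d4 = 195/4
d5 = 13
d6 = 50
d7 = 40/3
d8 = 70
endpoint = (-415/4, -56)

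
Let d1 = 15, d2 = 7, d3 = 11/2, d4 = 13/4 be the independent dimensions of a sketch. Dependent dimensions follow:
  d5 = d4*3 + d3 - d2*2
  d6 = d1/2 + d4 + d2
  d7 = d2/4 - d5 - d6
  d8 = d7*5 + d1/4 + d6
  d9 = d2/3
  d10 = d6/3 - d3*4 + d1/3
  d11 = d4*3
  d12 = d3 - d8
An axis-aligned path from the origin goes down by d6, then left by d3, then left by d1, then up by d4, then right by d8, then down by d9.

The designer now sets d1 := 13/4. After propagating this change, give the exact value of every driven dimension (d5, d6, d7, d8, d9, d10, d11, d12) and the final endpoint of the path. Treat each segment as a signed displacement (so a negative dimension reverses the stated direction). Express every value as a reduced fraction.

Apply edit: d1 := 13/4
  d5 = d4*3 + d3 - d2*2 = 5/4
  d6 = d1/2 + d4 + d2 = 95/8
  d7 = d2/4 - d5 - d6 = -91/8
  d8 = d7*5 + d1/4 + d6 = -707/16
  d9 = d2/3 = 7/3
  d10 = d6/3 - d3*4 + d1/3 = -407/24
  d11 = d4*3 = 39/4
  d12 = d3 - d8 = 795/16
Walk from origin (0, 0):
  seg 1: down by d6 = 95/8 → (0, -95/8)
  seg 2: left by d3 = 11/2 → (-11/2, -95/8)
  seg 3: left by d1 = 13/4 → (-35/4, -95/8)
  seg 4: up by d4 = 13/4 → (-35/4, -69/8)
  seg 5: right by d8 = -707/16 → (-847/16, -69/8)
  seg 6: down by d9 = 7/3 → (-847/16, -263/24)

d5 = 5/4
d6 = 95/8
d7 = -91/8
d8 = -707/16
d9 = 7/3
d10 = -407/24
d11 = 39/4
d12 = 795/16
endpoint = (-847/16, -263/24)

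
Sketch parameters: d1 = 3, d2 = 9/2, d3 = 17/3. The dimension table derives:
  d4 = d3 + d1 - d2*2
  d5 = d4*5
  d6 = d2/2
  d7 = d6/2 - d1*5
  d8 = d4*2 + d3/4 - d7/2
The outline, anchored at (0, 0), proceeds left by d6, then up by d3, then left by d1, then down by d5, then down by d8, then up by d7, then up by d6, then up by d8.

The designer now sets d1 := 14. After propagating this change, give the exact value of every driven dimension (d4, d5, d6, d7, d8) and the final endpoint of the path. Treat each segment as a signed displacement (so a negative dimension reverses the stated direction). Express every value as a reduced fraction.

d4 = 32/3
d5 = 160/3
d6 = 9/4
d7 = -551/8
d8 = 915/16
endpoint = (-65/4, -2743/24)

Apply edit: d1 := 14
  d4 = d3 + d1 - d2*2 = 32/3
  d5 = d4*5 = 160/3
  d6 = d2/2 = 9/4
  d7 = d6/2 - d1*5 = -551/8
  d8 = d4*2 + d3/4 - d7/2 = 915/16
Walk from origin (0, 0):
  seg 1: left by d6 = 9/4 → (-9/4, 0)
  seg 2: up by d3 = 17/3 → (-9/4, 17/3)
  seg 3: left by d1 = 14 → (-65/4, 17/3)
  seg 4: down by d5 = 160/3 → (-65/4, -143/3)
  seg 5: down by d8 = 915/16 → (-65/4, -5033/48)
  seg 6: up by d7 = -551/8 → (-65/4, -8339/48)
  seg 7: up by d6 = 9/4 → (-65/4, -8231/48)
  seg 8: up by d8 = 915/16 → (-65/4, -2743/24)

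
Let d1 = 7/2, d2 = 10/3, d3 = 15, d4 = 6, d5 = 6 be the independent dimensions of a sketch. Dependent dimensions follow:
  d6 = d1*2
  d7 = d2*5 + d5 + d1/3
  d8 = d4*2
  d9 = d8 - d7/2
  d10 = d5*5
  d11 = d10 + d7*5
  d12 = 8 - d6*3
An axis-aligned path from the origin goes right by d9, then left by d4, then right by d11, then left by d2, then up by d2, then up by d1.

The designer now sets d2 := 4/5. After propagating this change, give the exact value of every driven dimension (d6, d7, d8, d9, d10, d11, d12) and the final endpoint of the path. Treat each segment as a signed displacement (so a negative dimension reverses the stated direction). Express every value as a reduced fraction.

Apply edit: d2 := 4/5
  d6 = d1*2 = 7
  d7 = d2*5 + d5 + d1/3 = 67/6
  d8 = d4*2 = 12
  d9 = d8 - d7/2 = 77/12
  d10 = d5*5 = 30
  d11 = d10 + d7*5 = 515/6
  d12 = 8 - d6*3 = -13
Walk from origin (0, 0):
  seg 1: right by d9 = 77/12 → (77/12, 0)
  seg 2: left by d4 = 6 → (5/12, 0)
  seg 3: right by d11 = 515/6 → (345/4, 0)
  seg 4: left by d2 = 4/5 → (1709/20, 0)
  seg 5: up by d2 = 4/5 → (1709/20, 4/5)
  seg 6: up by d1 = 7/2 → (1709/20, 43/10)

d6 = 7
d7 = 67/6
d8 = 12
d9 = 77/12
d10 = 30
d11 = 515/6
d12 = -13
endpoint = (1709/20, 43/10)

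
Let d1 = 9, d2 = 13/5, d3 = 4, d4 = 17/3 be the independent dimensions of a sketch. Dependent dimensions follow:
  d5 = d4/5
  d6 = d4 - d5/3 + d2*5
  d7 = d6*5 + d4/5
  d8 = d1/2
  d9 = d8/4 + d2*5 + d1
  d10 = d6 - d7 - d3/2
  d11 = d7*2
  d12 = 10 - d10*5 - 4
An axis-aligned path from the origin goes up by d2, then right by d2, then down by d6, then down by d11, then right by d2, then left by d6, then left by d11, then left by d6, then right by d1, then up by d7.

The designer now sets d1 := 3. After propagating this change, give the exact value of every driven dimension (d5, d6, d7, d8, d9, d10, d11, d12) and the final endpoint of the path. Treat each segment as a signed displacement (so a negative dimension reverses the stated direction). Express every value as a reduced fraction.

d5 = 17/15
d6 = 823/45
d7 = 4166/45
d8 = 3/2
d9 = 131/8
d10 = -3433/45
d11 = 8332/45
d12 = 3487/9
endpoint = (-3203/15, -1624/15)

Apply edit: d1 := 3
  d5 = d4/5 = 17/15
  d6 = d4 - d5/3 + d2*5 = 823/45
  d7 = d6*5 + d4/5 = 4166/45
  d8 = d1/2 = 3/2
  d9 = d8/4 + d2*5 + d1 = 131/8
  d10 = d6 - d7 - d3/2 = -3433/45
  d11 = d7*2 = 8332/45
  d12 = 10 - d10*5 - 4 = 3487/9
Walk from origin (0, 0):
  seg 1: up by d2 = 13/5 → (0, 13/5)
  seg 2: right by d2 = 13/5 → (13/5, 13/5)
  seg 3: down by d6 = 823/45 → (13/5, -706/45)
  seg 4: down by d11 = 8332/45 → (13/5, -9038/45)
  seg 5: right by d2 = 13/5 → (26/5, -9038/45)
  seg 6: left by d6 = 823/45 → (-589/45, -9038/45)
  seg 7: left by d11 = 8332/45 → (-8921/45, -9038/45)
  seg 8: left by d6 = 823/45 → (-3248/15, -9038/45)
  seg 9: right by d1 = 3 → (-3203/15, -9038/45)
  seg 10: up by d7 = 4166/45 → (-3203/15, -1624/15)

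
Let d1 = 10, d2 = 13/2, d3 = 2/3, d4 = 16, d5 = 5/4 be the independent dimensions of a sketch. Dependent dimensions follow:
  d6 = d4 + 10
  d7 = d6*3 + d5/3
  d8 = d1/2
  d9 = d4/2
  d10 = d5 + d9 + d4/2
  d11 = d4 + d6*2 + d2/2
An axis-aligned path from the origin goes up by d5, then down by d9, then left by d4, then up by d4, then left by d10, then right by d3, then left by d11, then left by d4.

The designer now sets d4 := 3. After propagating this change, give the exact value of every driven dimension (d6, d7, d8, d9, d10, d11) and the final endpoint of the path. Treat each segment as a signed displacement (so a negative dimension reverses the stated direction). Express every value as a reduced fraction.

d6 = 13
d7 = 473/12
d8 = 5
d9 = 3/2
d10 = 17/4
d11 = 129/4
endpoint = (-251/6, 11/4)

Apply edit: d4 := 3
  d6 = d4 + 10 = 13
  d7 = d6*3 + d5/3 = 473/12
  d8 = d1/2 = 5
  d9 = d4/2 = 3/2
  d10 = d5 + d9 + d4/2 = 17/4
  d11 = d4 + d6*2 + d2/2 = 129/4
Walk from origin (0, 0):
  seg 1: up by d5 = 5/4 → (0, 5/4)
  seg 2: down by d9 = 3/2 → (0, -1/4)
  seg 3: left by d4 = 3 → (-3, -1/4)
  seg 4: up by d4 = 3 → (-3, 11/4)
  seg 5: left by d10 = 17/4 → (-29/4, 11/4)
  seg 6: right by d3 = 2/3 → (-79/12, 11/4)
  seg 7: left by d11 = 129/4 → (-233/6, 11/4)
  seg 8: left by d4 = 3 → (-251/6, 11/4)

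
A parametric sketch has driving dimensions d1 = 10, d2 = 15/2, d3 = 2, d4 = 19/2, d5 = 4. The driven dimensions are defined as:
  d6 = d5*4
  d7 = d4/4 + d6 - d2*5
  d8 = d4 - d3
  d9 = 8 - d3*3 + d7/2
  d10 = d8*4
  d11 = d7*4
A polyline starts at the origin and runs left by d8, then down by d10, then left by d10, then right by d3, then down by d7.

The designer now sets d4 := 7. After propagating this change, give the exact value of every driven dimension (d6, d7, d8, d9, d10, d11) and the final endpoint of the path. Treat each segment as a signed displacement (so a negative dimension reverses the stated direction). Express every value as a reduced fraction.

Apply edit: d4 := 7
  d6 = d5*4 = 16
  d7 = d4/4 + d6 - d2*5 = -79/4
  d8 = d4 - d3 = 5
  d9 = 8 - d3*3 + d7/2 = -63/8
  d10 = d8*4 = 20
  d11 = d7*4 = -79
Walk from origin (0, 0):
  seg 1: left by d8 = 5 → (-5, 0)
  seg 2: down by d10 = 20 → (-5, -20)
  seg 3: left by d10 = 20 → (-25, -20)
  seg 4: right by d3 = 2 → (-23, -20)
  seg 5: down by d7 = -79/4 → (-23, -1/4)

d6 = 16
d7 = -79/4
d8 = 5
d9 = -63/8
d10 = 20
d11 = -79
endpoint = (-23, -1/4)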